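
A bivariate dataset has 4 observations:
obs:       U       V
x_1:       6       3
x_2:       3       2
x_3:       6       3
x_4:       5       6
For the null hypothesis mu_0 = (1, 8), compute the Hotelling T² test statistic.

Step 1 — sample mean vector:
  mean(U) = (6 + 3 + 6 + 5) / 4 = 20/4 = 5
  mean(V) = (3 + 2 + 3 + 6) / 4 = 14/4 = 3.5
  x̄ = (5, 3.5),  deviation x̄ - mu_0 = (5, 3.5) - (1, 8) = (4, -4.5).

Step 2 — sample covariance matrix, S[i,j] = (1/(n-1)) · Σ_k (x_{k,i} - mean_i) · (x_{k,j} - mean_j), divisor n-1 = 3:
  S[U,U] = ((1)·(1) + (-2)·(-2) + (1)·(1) + (0)·(0)) / 3 = 6/3 = 2
  S[U,V] = ((1)·(-0.5) + (-2)·(-1.5) + (1)·(-0.5) + (0)·(2.5)) / 3 = 2/3 = 0.6667
  S[V,V] = ((-0.5)·(-0.5) + (-1.5)·(-1.5) + (-0.5)·(-0.5) + (2.5)·(2.5)) / 3 = 9/3 = 3
  S = [[2, 0.6667],
 [0.6667, 3]].

Step 3 — invert S. det(S) = 2·3 - (0.6667)² = 5.5556.
  S^{-1} = (1/det) · [[d, -b], [-b, a]] = [[0.54, -0.12],
 [-0.12, 0.36]].

Step 4 — quadratic form (x̄ - mu_0)^T · S^{-1} · (x̄ - mu_0):
  S^{-1} · (x̄ - mu_0) = (2.7, -2.1),
  (x̄ - mu_0)^T · [...] = (4)·(2.7) + (-4.5)·(-2.1) = 20.25.

Step 5 — scale by n: T² = 4 · 20.25 = 81.

T² ≈ 81


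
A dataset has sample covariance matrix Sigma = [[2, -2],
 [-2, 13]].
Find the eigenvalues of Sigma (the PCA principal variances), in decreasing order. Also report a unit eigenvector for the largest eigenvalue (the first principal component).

Step 1 — characteristic polynomial of 2×2 Sigma:
  det(Sigma - λI) = λ² - trace · λ + det = 0.
  trace = 2 + 13 = 15, det = 2·13 - (-2)² = 22.
Step 2 — discriminant:
  Δ = trace² - 4·det = 225 - 88 = 137.
Step 3 — eigenvalues:
  λ = (trace ± √Δ)/2 = (15 ± 11.7047)/2,
  λ_1 = 13.3523,  λ_2 = 1.6477.

Step 4 — unit eigenvector for λ_1: solve (Sigma - λ_1 I)v = 0. First row:
  (2 - 13.3523)·v_x + (-2)·v_y = 0, i.e. (-11.3523)·v_x + (-2)·v_y = 0,
  so v ∝ (b, λ_1 - a) = (-2, 11.3523); multiply by -1 so the first entry is positive: u = (2, -11.3523).
  ||u|| = √((2)² + (-11.3523)²) = √(132.8758) ≈ 11.5272,
  v_1 = u/||u|| ≈ (0.1735, -0.9848) (||v_1|| = 1).

λ_1 = 13.3523,  λ_2 = 1.6477;  v_1 ≈ (0.1735, -0.9848)


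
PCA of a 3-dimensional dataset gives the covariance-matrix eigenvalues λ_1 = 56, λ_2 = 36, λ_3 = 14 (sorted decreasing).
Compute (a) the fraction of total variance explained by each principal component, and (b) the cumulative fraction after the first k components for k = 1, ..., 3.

Step 1 — total variance = trace(Sigma) = Σ λ_i = 56 + 36 + 14 = 106.

Step 2 — fraction explained by component i = λ_i / Σ λ:
  PC1: 56/106 = 0.5283
  PC2: 36/106 = 0.3396
  PC3: 14/106 = 0.1321

Step 3 — cumulative fraction after k components = (λ_1 + ... + λ_k) / Σ λ:
  k = 1: 56/106 = 0.5283
  k = 2: (56 + 36)/106 = 92/106 = 0.8679
  k = 3: (56 + 36 + 14)/106 = 106/106 = 1

Summary (fraction, with percent):

explained: PC1 0.5283 (52.83%), PC2 0.3396 (33.96%), PC3 0.1321 (13.21%);  cumulative: 0.5283, 0.8679, 1


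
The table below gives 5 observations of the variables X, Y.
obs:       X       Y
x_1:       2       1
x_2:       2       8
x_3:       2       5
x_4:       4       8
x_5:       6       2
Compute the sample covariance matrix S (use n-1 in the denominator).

Step 1 — column means:
  mean(X) = (2 + 2 + 2 + 4 + 6) / 5 = 16/5 = 3.2
  mean(Y) = (1 + 8 + 5 + 8 + 2) / 5 = 24/5 = 4.8

Step 2 — sample covariance S[i,j] = (1/(n-1)) · Σ_k (x_{k,i} - mean_i) · (x_{k,j} - mean_j), with n-1 = 4.
  S[X,X] = ((-1.2)·(-1.2) + (-1.2)·(-1.2) + (-1.2)·(-1.2) + (0.8)·(0.8) + (2.8)·(2.8)) / 4 = 12.8/4 = 3.2
  S[X,Y] = ((-1.2)·(-3.8) + (-1.2)·(3.2) + (-1.2)·(0.2) + (0.8)·(3.2) + (2.8)·(-2.8)) / 4 = -4.8/4 = -1.2
  S[Y,Y] = ((-3.8)·(-3.8) + (3.2)·(3.2) + (0.2)·(0.2) + (3.2)·(3.2) + (-2.8)·(-2.8)) / 4 = 42.8/4 = 10.7

S is symmetric (S[j,i] = S[i,j]). Assembling:

S = [[3.2, -1.2],
 [-1.2, 10.7]]


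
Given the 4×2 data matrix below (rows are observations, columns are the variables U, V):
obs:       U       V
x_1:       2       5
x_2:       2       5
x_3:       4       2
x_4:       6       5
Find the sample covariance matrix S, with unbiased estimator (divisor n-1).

Step 1 — column means:
  mean(U) = (2 + 2 + 4 + 6) / 4 = 14/4 = 3.5
  mean(V) = (5 + 5 + 2 + 5) / 4 = 17/4 = 4.25

Step 2 — sample covariance S[i,j] = (1/(n-1)) · Σ_k (x_{k,i} - mean_i) · (x_{k,j} - mean_j), with n-1 = 3.
  S[U,U] = ((-1.5)·(-1.5) + (-1.5)·(-1.5) + (0.5)·(0.5) + (2.5)·(2.5)) / 3 = 11/3 = 3.6667
  S[U,V] = ((-1.5)·(0.75) + (-1.5)·(0.75) + (0.5)·(-2.25) + (2.5)·(0.75)) / 3 = -1.5/3 = -0.5
  S[V,V] = ((0.75)·(0.75) + (0.75)·(0.75) + (-2.25)·(-2.25) + (0.75)·(0.75)) / 3 = 6.75/3 = 2.25

S is symmetric (S[j,i] = S[i,j]). Assembling:

S = [[3.6667, -0.5],
 [-0.5, 2.25]]


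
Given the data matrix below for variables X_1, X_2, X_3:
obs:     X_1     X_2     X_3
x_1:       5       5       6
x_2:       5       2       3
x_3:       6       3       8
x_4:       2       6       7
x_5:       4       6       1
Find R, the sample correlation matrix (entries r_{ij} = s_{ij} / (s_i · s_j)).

Step 1 — column means:
  mean(X_1) = (5 + 5 + 6 + 2 + 4) / 5 = 22/5 = 4.4
  mean(X_2) = (5 + 2 + 3 + 6 + 6) / 5 = 22/5 = 4.4
  mean(X_3) = (6 + 3 + 8 + 7 + 1) / 5 = 25/5 = 5

Step 2 — sample variances and covariances s[i,j] = (1/(n-1)) · Σ_k (x_{k,i} - mean_i) · (x_{k,j} - mean_j), with n-1 = 4:
  s[X_1,X_1] = ((0.6)·(0.6) + (0.6)·(0.6) + (1.6)·(1.6) + (-2.4)·(-2.4) + (-0.4)·(-0.4)) / 4 = 9.2/4 = 2.3
  s[X_1,X_2] = ((0.6)·(0.6) + (0.6)·(-2.4) + (1.6)·(-1.4) + (-2.4)·(1.6) + (-0.4)·(1.6)) / 4 = -7.8/4 = -1.95
  s[X_1,X_3] = ((0.6)·(1) + (0.6)·(-2) + (1.6)·(3) + (-2.4)·(2) + (-0.4)·(-4)) / 4 = 1/4 = 0.25
  s[X_2,X_2] = ((0.6)·(0.6) + (-2.4)·(-2.4) + (-1.4)·(-1.4) + (1.6)·(1.6) + (1.6)·(1.6)) / 4 = 13.2/4 = 3.3
  s[X_2,X_3] = ((0.6)·(1) + (-2.4)·(-2) + (-1.4)·(3) + (1.6)·(2) + (1.6)·(-4)) / 4 = -2/4 = -0.5
  s[X_3,X_3] = ((1)·(1) + (-2)·(-2) + (3)·(3) + (2)·(2) + (-4)·(-4)) / 4 = 34/4 = 8.5
  Sample standard deviations s_i = √(s[i,i]):
  s(X_1) = √(2.3) = 1.5166
  s(X_2) = √(3.3) = 1.8166
  s(X_3) = √(8.5) = 2.9155

Step 3 — r_{ij} = s_{ij} / (s_i · s_j):
  r[X_1,X_1] = 1 (diagonal).
  r[X_1,X_2] = -1.95 / (1.5166 · 1.8166) = -1.95 / 2.755 = -0.7078
  r[X_1,X_3] = 0.25 / (1.5166 · 2.9155) = 0.25 / 4.4215 = 0.0565
  r[X_2,X_2] = 1 (diagonal).
  r[X_2,X_3] = -0.5 / (1.8166 · 2.9155) = -0.5 / 5.2962 = -0.0944
  r[X_3,X_3] = 1 (diagonal).

R is symmetric with unit diagonal. Assembling:

R = [[1, -0.7078, 0.0565],
 [-0.7078, 1, -0.0944],
 [0.0565, -0.0944, 1]]


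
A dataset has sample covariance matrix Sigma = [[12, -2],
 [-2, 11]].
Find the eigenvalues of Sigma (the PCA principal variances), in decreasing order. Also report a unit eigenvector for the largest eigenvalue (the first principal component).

Step 1 — characteristic polynomial of 2×2 Sigma:
  det(Sigma - λI) = λ² - trace · λ + det = 0.
  trace = 12 + 11 = 23, det = 12·11 - (-2)² = 128.
Step 2 — discriminant:
  Δ = trace² - 4·det = 529 - 512 = 17.
Step 3 — eigenvalues:
  λ = (trace ± √Δ)/2 = (23 ± 4.1231)/2,
  λ_1 = 13.5616,  λ_2 = 9.4384.

Step 4 — unit eigenvector for λ_1: solve (Sigma - λ_1 I)v = 0. First row:
  (12 - 13.5616)·v_x + (-2)·v_y = 0, i.e. (-1.5616)·v_x + (-2)·v_y = 0,
  so v ∝ (b, λ_1 - a) = (-2, 1.5616); multiply by -1 so the first entry is positive: u = (2, -1.5616).
  ||u|| = √((2)² + (-1.5616)²) = √(6.4384) ≈ 2.5374,
  v_1 = u/||u|| ≈ (0.7882, -0.6154) (||v_1|| = 1).

λ_1 = 13.5616,  λ_2 = 9.4384;  v_1 ≈ (0.7882, -0.6154)


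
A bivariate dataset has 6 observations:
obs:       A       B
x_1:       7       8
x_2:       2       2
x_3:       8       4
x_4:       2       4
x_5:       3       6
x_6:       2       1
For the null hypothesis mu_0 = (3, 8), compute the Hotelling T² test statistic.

Step 1 — sample mean vector:
  mean(A) = (7 + 2 + 8 + 2 + 3 + 2) / 6 = 24/6 = 4
  mean(B) = (8 + 2 + 4 + 4 + 6 + 1) / 6 = 25/6 = 4.1667
  x̄ = (4, 4.1667),  deviation x̄ - mu_0 = (4, 4.1667) - (3, 8) = (1, -3.8333).

Step 2 — sample covariance matrix, S[i,j] = (1/(n-1)) · Σ_k (x_{k,i} - mean_i) · (x_{k,j} - mean_j), divisor n-1 = 5:
  S[A,A] = ((3)·(3) + (-2)·(-2) + (4)·(4) + (-2)·(-2) + (-1)·(-1) + (-2)·(-2)) / 5 = 38/5 = 7.6
  S[A,B] = ((3)·(3.8333) + (-2)·(-2.1667) + (4)·(-0.1667) + (-2)·(-0.1667) + (-1)·(1.8333) + (-2)·(-3.1667)) / 5 = 20/5 = 4
  S[B,B] = ((3.8333)·(3.8333) + (-2.1667)·(-2.1667) + (-0.1667)·(-0.1667) + (-0.1667)·(-0.1667) + (1.8333)·(1.8333) + (-3.1667)·(-3.1667)) / 5 = 32.8333/5 = 6.5667
  S = [[7.6, 4],
 [4, 6.5667]].

Step 3 — invert S. det(S) = 7.6·6.5667 - (4)² = 33.9067.
  S^{-1} = (1/det) · [[d, -b], [-b, a]] = [[0.1937, -0.118],
 [-0.118, 0.2241]].

Step 4 — quadratic form (x̄ - mu_0)^T · S^{-1} · (x̄ - mu_0):
  S^{-1} · (x̄ - mu_0) = (0.6459, -0.9772),
  (x̄ - mu_0)^T · [...] = (1)·(0.6459) + (-3.8333)·(-0.9772) = 4.3918.

Step 5 — scale by n: T² = 6 · 4.3918 = 26.3508.

T² ≈ 26.3508


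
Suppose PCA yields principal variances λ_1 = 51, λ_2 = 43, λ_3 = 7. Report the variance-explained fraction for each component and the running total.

Step 1 — total variance = trace(Sigma) = Σ λ_i = 51 + 43 + 7 = 101.

Step 2 — fraction explained by component i = λ_i / Σ λ:
  PC1: 51/101 = 0.505
  PC2: 43/101 = 0.4257
  PC3: 7/101 = 0.0693

Step 3 — cumulative fraction after k components = (λ_1 + ... + λ_k) / Σ λ:
  k = 1: 51/101 = 0.505
  k = 2: (51 + 43)/101 = 94/101 = 0.9307
  k = 3: (51 + 43 + 7)/101 = 101/101 = 1

Summary (fraction, with percent):

explained: PC1 0.505 (50.5%), PC2 0.4257 (42.57%), PC3 0.0693 (6.93%);  cumulative: 0.505, 0.9307, 1


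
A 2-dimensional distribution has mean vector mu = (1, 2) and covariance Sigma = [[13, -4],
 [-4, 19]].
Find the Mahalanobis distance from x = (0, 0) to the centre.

Step 1 — centre the observation: (x - mu) = (-1, -2).

Step 2 — invert Sigma. det(Sigma) = 13·19 - (-4)² = 231.
  Sigma^{-1} = (1/det) · [[d, -b], [-b, a]] = [[0.0823, 0.0173],
 [0.0173, 0.0563]].

Step 3 — form the quadratic (x - mu)^T · Sigma^{-1} · (x - mu):
  Sigma^{-1} · (x - mu) = (-0.1169, -0.1299).
  (x - mu)^T · [Sigma^{-1} · (x - mu)] = (-1)·(-0.1169) + (-2)·(-0.1299) = 0.3766.

Step 4 — take square root: d = √(0.3766) ≈ 0.6137.

d(x, mu) = √(0.3766) ≈ 0.6137


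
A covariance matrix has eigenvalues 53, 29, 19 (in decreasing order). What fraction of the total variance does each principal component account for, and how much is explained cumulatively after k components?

Step 1 — total variance = trace(Sigma) = Σ λ_i = 53 + 29 + 19 = 101.

Step 2 — fraction explained by component i = λ_i / Σ λ:
  PC1: 53/101 = 0.5248
  PC2: 29/101 = 0.2871
  PC3: 19/101 = 0.1881

Step 3 — cumulative fraction after k components = (λ_1 + ... + λ_k) / Σ λ:
  k = 1: 53/101 = 0.5248
  k = 2: (53 + 29)/101 = 82/101 = 0.8119
  k = 3: (53 + 29 + 19)/101 = 101/101 = 1

Summary (fraction, with percent):

explained: PC1 0.5248 (52.48%), PC2 0.2871 (28.71%), PC3 0.1881 (18.81%);  cumulative: 0.5248, 0.8119, 1


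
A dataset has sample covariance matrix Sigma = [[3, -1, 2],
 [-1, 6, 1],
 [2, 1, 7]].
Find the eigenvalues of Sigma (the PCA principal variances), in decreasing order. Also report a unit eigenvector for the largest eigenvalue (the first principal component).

Step 1 — characteristic polynomial p(λ) = det(λI - Sigma) = λ³ - tr·λ² + c_1·λ - det, where tr = trace, c_1 = sum of the principal 2×2 minors, det = det(Sigma):
  tr = 3 + 6 + 7 = 16,
  c_1 = (3·6 - (-1)²) + (3·7 - (2)²) + (6·7 - (1)²) = 17 + 17 + 41 = 75,
  det = 3·(6·7 - (1)²) - (-1)·((-1)·7 - (1)·(2)) + (2)·((-1)·(1) - 6·(2)) = 3·(41) - (-1)·(-9) + (2)·(-13) = 88.
  So p(λ) = λ³ - 16λ² + 75λ - 88.
Step 2 — look for an integer root (rational root theorem: any rational root is an integer divisor of 88). Testing λ = 8:
  p(8) = 512 - 1024 + 600 - 88 = 0  ✓
  Dividing out (λ - 8): p(λ) = (λ - 8)(λ² - 8λ + 11).
Step 3 — remaining eigenvalues from the quadratic λ² - 8λ + 11 = 0:
  Δ = 8² - 4·11 = 64 - 44 = 20,  λ = (8 ± √20)/2 = (8 ± 4.4721)/2 ≈ 6.2361 or 1.7639.
  Sorted: λ_1 = 8,  λ_2 = 6.2361,  λ_3 = 1.7639  (check: sum = 16 = tr ✓).

Step 4 — unit eigenvector for λ_1 = 8: v spans the null space of (Sigma - λ_1 I), whose rows are
  r_1 = (-5, -1, 2),  r_2 = (-1, -2, 1),  r_3 = (2, 1, -1).
  v is orthogonal to every row, so take v ∝ r_1 × r_2 = ((-1)·(1) - (2)·(-2), (2)·(-1) - (-5)·(1), (-5)·(-2) - (-1)·(-1)) = (3, 3, 9).
  Rescale (divide by 3): u = (1, 1, 3).
  ||u|| = √((1)² + (1)² + (3)²) = √(11) ≈ 3.3166,  v_1 = u/||u|| ≈ (0.3015, 0.3015, 0.9045) (||v_1|| = 1).

λ_1 = 8,  λ_2 = 6.2361,  λ_3 = 1.7639;  v_1 ≈ (0.3015, 0.3015, 0.9045)


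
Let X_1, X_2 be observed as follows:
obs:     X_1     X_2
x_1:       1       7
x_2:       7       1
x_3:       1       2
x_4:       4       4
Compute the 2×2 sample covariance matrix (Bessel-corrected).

Step 1 — column means:
  mean(X_1) = (1 + 7 + 1 + 4) / 4 = 13/4 = 3.25
  mean(X_2) = (7 + 1 + 2 + 4) / 4 = 14/4 = 3.5

Step 2 — sample covariance S[i,j] = (1/(n-1)) · Σ_k (x_{k,i} - mean_i) · (x_{k,j} - mean_j), with n-1 = 3.
  S[X_1,X_1] = ((-2.25)·(-2.25) + (3.75)·(3.75) + (-2.25)·(-2.25) + (0.75)·(0.75)) / 3 = 24.75/3 = 8.25
  S[X_1,X_2] = ((-2.25)·(3.5) + (3.75)·(-2.5) + (-2.25)·(-1.5) + (0.75)·(0.5)) / 3 = -13.5/3 = -4.5
  S[X_2,X_2] = ((3.5)·(3.5) + (-2.5)·(-2.5) + (-1.5)·(-1.5) + (0.5)·(0.5)) / 3 = 21/3 = 7

S is symmetric (S[j,i] = S[i,j]). Assembling:

S = [[8.25, -4.5],
 [-4.5, 7]]


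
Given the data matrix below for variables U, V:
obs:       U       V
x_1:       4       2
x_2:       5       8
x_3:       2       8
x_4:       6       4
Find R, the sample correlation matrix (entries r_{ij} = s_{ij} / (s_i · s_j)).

Step 1 — column means:
  mean(U) = (4 + 5 + 2 + 6) / 4 = 17/4 = 4.25
  mean(V) = (2 + 8 + 8 + 4) / 4 = 22/4 = 5.5

Step 2 — sample variances and covariances s[i,j] = (1/(n-1)) · Σ_k (x_{k,i} - mean_i) · (x_{k,j} - mean_j), with n-1 = 3:
  s[U,U] = ((-0.25)·(-0.25) + (0.75)·(0.75) + (-2.25)·(-2.25) + (1.75)·(1.75)) / 3 = 8.75/3 = 2.9167
  s[U,V] = ((-0.25)·(-3.5) + (0.75)·(2.5) + (-2.25)·(2.5) + (1.75)·(-1.5)) / 3 = -5.5/3 = -1.8333
  s[V,V] = ((-3.5)·(-3.5) + (2.5)·(2.5) + (2.5)·(2.5) + (-1.5)·(-1.5)) / 3 = 27/3 = 9
  Sample standard deviations s_i = √(s[i,i]):
  s(U) = √(2.9167) = 1.7078
  s(V) = √(9) = 3

Step 3 — r_{ij} = s_{ij} / (s_i · s_j):
  r[U,U] = 1 (diagonal).
  r[U,V] = -1.8333 / (1.7078 · 3) = -1.8333 / 5.1235 = -0.3578
  r[V,V] = 1 (diagonal).

R is symmetric with unit diagonal. Assembling:

R = [[1, -0.3578],
 [-0.3578, 1]]


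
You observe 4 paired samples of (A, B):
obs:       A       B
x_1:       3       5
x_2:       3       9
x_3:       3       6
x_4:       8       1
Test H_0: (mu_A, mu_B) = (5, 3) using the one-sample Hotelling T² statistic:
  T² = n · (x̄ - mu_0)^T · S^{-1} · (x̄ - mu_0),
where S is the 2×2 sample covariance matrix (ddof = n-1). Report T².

Step 1 — sample mean vector:
  mean(A) = (3 + 3 + 3 + 8) / 4 = 17/4 = 4.25
  mean(B) = (5 + 9 + 6 + 1) / 4 = 21/4 = 5.25
  x̄ = (4.25, 5.25),  deviation x̄ - mu_0 = (4.25, 5.25) - (5, 3) = (-0.75, 2.25).

Step 2 — sample covariance matrix, S[i,j] = (1/(n-1)) · Σ_k (x_{k,i} - mean_i) · (x_{k,j} - mean_j), divisor n-1 = 3:
  S[A,A] = ((-1.25)·(-1.25) + (-1.25)·(-1.25) + (-1.25)·(-1.25) + (3.75)·(3.75)) / 3 = 18.75/3 = 6.25
  S[A,B] = ((-1.25)·(-0.25) + (-1.25)·(3.75) + (-1.25)·(0.75) + (3.75)·(-4.25)) / 3 = -21.25/3 = -7.0833
  S[B,B] = ((-0.25)·(-0.25) + (3.75)·(3.75) + (0.75)·(0.75) + (-4.25)·(-4.25)) / 3 = 32.75/3 = 10.9167
  S = [[6.25, -7.0833],
 [-7.0833, 10.9167]].

Step 3 — invert S. det(S) = 6.25·10.9167 - (-7.0833)² = 18.0556.
  S^{-1} = (1/det) · [[d, -b], [-b, a]] = [[0.6046, 0.3923],
 [0.3923, 0.3462]].

Step 4 — quadratic form (x̄ - mu_0)^T · S^{-1} · (x̄ - mu_0):
  S^{-1} · (x̄ - mu_0) = (0.4292, 0.4846),
  (x̄ - mu_0)^T · [...] = (-0.75)·(0.4292) + (2.25)·(0.4846) = 0.7685.

Step 5 — scale by n: T² = 4 · 0.7685 = 3.0738.

T² ≈ 3.0738


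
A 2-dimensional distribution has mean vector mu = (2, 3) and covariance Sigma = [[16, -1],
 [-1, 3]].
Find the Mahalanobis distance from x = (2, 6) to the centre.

Step 1 — centre the observation: (x - mu) = (0, 3).

Step 2 — invert Sigma. det(Sigma) = 16·3 - (-1)² = 47.
  Sigma^{-1} = (1/det) · [[d, -b], [-b, a]] = [[0.0638, 0.0213],
 [0.0213, 0.3404]].

Step 3 — form the quadratic (x - mu)^T · Sigma^{-1} · (x - mu):
  Sigma^{-1} · (x - mu) = (0.0638, 1.0213).
  (x - mu)^T · [Sigma^{-1} · (x - mu)] = (0)·(0.0638) + (3)·(1.0213) = 3.0638.

Step 4 — take square root: d = √(3.0638) ≈ 1.7504.

d(x, mu) = √(3.0638) ≈ 1.7504


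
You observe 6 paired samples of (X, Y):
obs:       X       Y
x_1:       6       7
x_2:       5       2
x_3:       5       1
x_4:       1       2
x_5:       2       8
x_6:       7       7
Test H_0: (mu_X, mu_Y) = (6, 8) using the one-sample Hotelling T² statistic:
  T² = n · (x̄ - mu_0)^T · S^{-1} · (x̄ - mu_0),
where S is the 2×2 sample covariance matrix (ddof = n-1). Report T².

Step 1 — sample mean vector:
  mean(X) = (6 + 5 + 5 + 1 + 2 + 7) / 6 = 26/6 = 4.3333
  mean(Y) = (7 + 2 + 1 + 2 + 8 + 7) / 6 = 27/6 = 4.5
  x̄ = (4.3333, 4.5),  deviation x̄ - mu_0 = (4.3333, 4.5) - (6, 8) = (-1.6667, -3.5).

Step 2 — sample covariance matrix, S[i,j] = (1/(n-1)) · Σ_k (x_{k,i} - mean_i) · (x_{k,j} - mean_j), divisor n-1 = 5:
  S[X,X] = ((1.6667)·(1.6667) + (0.6667)·(0.6667) + (0.6667)·(0.6667) + (-3.3333)·(-3.3333) + (-2.3333)·(-2.3333) + (2.6667)·(2.6667)) / 5 = 27.3333/5 = 5.4667
  S[X,Y] = ((1.6667)·(2.5) + (0.6667)·(-2.5) + (0.6667)·(-3.5) + (-3.3333)·(-2.5) + (-2.3333)·(3.5) + (2.6667)·(2.5)) / 5 = 7/5 = 1.4
  S[Y,Y] = ((2.5)·(2.5) + (-2.5)·(-2.5) + (-3.5)·(-3.5) + (-2.5)·(-2.5) + (3.5)·(3.5) + (2.5)·(2.5)) / 5 = 49.5/5 = 9.9
  S = [[5.4667, 1.4],
 [1.4, 9.9]].

Step 3 — invert S. det(S) = 5.4667·9.9 - (1.4)² = 52.16.
  S^{-1} = (1/det) · [[d, -b], [-b, a]] = [[0.1898, -0.0268],
 [-0.0268, 0.1048]].

Step 4 — quadratic form (x̄ - mu_0)^T · S^{-1} · (x̄ - mu_0):
  S^{-1} · (x̄ - mu_0) = (-0.2224, -0.3221),
  (x̄ - mu_0)^T · [...] = (-1.6667)·(-0.2224) + (-3.5)·(-0.3221) = 1.498.

Step 5 — scale by n: T² = 6 · 1.498 = 8.9877.

T² ≈ 8.9877


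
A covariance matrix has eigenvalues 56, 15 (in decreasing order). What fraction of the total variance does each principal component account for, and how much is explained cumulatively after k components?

Step 1 — total variance = trace(Sigma) = Σ λ_i = 56 + 15 = 71.

Step 2 — fraction explained by component i = λ_i / Σ λ:
  PC1: 56/71 = 0.7887
  PC2: 15/71 = 0.2113

Step 3 — cumulative fraction after k components = (λ_1 + ... + λ_k) / Σ λ:
  k = 1: 56/71 = 0.7887
  k = 2: (56 + 15)/71 = 71/71 = 1

Summary (fraction, with percent):

explained: PC1 0.7887 (78.87%), PC2 0.2113 (21.13%);  cumulative: 0.7887, 1


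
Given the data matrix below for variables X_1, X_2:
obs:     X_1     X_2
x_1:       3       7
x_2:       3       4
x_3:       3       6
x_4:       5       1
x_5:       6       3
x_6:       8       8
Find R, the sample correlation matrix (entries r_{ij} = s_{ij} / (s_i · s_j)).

Step 1 — column means:
  mean(X_1) = (3 + 3 + 3 + 5 + 6 + 8) / 6 = 28/6 = 4.6667
  mean(X_2) = (7 + 4 + 6 + 1 + 3 + 8) / 6 = 29/6 = 4.8333

Step 2 — sample variances and covariances s[i,j] = (1/(n-1)) · Σ_k (x_{k,i} - mean_i) · (x_{k,j} - mean_j), with n-1 = 5:
  s[X_1,X_1] = ((-1.6667)·(-1.6667) + (-1.6667)·(-1.6667) + (-1.6667)·(-1.6667) + (0.3333)·(0.3333) + (1.3333)·(1.3333) + (3.3333)·(3.3333)) / 5 = 21.3333/5 = 4.2667
  s[X_1,X_2] = ((-1.6667)·(2.1667) + (-1.6667)·(-0.8333) + (-1.6667)·(1.1667) + (0.3333)·(-3.8333) + (1.3333)·(-1.8333) + (3.3333)·(3.1667)) / 5 = 2.6667/5 = 0.5333
  s[X_2,X_2] = ((2.1667)·(2.1667) + (-0.8333)·(-0.8333) + (1.1667)·(1.1667) + (-3.8333)·(-3.8333) + (-1.8333)·(-1.8333) + (3.1667)·(3.1667)) / 5 = 34.8333/5 = 6.9667
  Sample standard deviations s_i = √(s[i,i]):
  s(X_1) = √(4.2667) = 2.0656
  s(X_2) = √(6.9667) = 2.6394

Step 3 — r_{ij} = s_{ij} / (s_i · s_j):
  r[X_1,X_1] = 1 (diagonal).
  r[X_1,X_2] = 0.5333 / (2.0656 · 2.6394) = 0.5333 / 5.452 = 0.0978
  r[X_2,X_2] = 1 (diagonal).

R is symmetric with unit diagonal. Assembling:

R = [[1, 0.0978],
 [0.0978, 1]]


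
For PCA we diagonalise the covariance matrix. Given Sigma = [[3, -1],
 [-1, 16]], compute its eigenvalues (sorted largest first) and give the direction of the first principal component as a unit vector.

Step 1 — characteristic polynomial of 2×2 Sigma:
  det(Sigma - λI) = λ² - trace · λ + det = 0.
  trace = 3 + 16 = 19, det = 3·16 - (-1)² = 47.
Step 2 — discriminant:
  Δ = trace² - 4·det = 361 - 188 = 173.
Step 3 — eigenvalues:
  λ = (trace ± √Δ)/2 = (19 ± 13.1529)/2,
  λ_1 = 16.0765,  λ_2 = 2.9235.

Step 4 — unit eigenvector for λ_1: solve (Sigma - λ_1 I)v = 0. First row:
  (3 - 16.0765)·v_x + (-1)·v_y = 0, i.e. (-13.0765)·v_x + (-1)·v_y = 0,
  so v ∝ (b, λ_1 - a) = (-1, 13.0765); multiply by -1 so the first entry is positive: u = (1, -13.0765).
  ||u|| = √((1)² + (-13.0765)²) = √(171.9942) ≈ 13.1147,
  v_1 = u/||u|| ≈ (0.0763, -0.9971) (||v_1|| = 1).

λ_1 = 16.0765,  λ_2 = 2.9235;  v_1 ≈ (0.0763, -0.9971)


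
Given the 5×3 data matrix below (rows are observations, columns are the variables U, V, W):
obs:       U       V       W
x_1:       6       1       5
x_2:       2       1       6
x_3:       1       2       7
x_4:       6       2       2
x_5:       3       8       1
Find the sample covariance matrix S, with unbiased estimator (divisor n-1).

Step 1 — column means:
  mean(U) = (6 + 2 + 1 + 6 + 3) / 5 = 18/5 = 3.6
  mean(V) = (1 + 1 + 2 + 2 + 8) / 5 = 14/5 = 2.8
  mean(W) = (5 + 6 + 7 + 2 + 1) / 5 = 21/5 = 4.2

Step 2 — sample covariance S[i,j] = (1/(n-1)) · Σ_k (x_{k,i} - mean_i) · (x_{k,j} - mean_j), with n-1 = 4.
  S[U,U] = ((2.4)·(2.4) + (-1.6)·(-1.6) + (-2.6)·(-2.6) + (2.4)·(2.4) + (-0.6)·(-0.6)) / 4 = 21.2/4 = 5.3
  S[U,V] = ((2.4)·(-1.8) + (-1.6)·(-1.8) + (-2.6)·(-0.8) + (2.4)·(-0.8) + (-0.6)·(5.2)) / 4 = -4.4/4 = -1.1
  S[U,W] = ((2.4)·(0.8) + (-1.6)·(1.8) + (-2.6)·(2.8) + (2.4)·(-2.2) + (-0.6)·(-3.2)) / 4 = -11.6/4 = -2.9
  S[V,V] = ((-1.8)·(-1.8) + (-1.8)·(-1.8) + (-0.8)·(-0.8) + (-0.8)·(-0.8) + (5.2)·(5.2)) / 4 = 34.8/4 = 8.7
  S[V,W] = ((-1.8)·(0.8) + (-1.8)·(1.8) + (-0.8)·(2.8) + (-0.8)·(-2.2) + (5.2)·(-3.2)) / 4 = -21.8/4 = -5.45
  S[W,W] = ((0.8)·(0.8) + (1.8)·(1.8) + (2.8)·(2.8) + (-2.2)·(-2.2) + (-3.2)·(-3.2)) / 4 = 26.8/4 = 6.7

S is symmetric (S[j,i] = S[i,j]). Assembling:

S = [[5.3, -1.1, -2.9],
 [-1.1, 8.7, -5.45],
 [-2.9, -5.45, 6.7]]


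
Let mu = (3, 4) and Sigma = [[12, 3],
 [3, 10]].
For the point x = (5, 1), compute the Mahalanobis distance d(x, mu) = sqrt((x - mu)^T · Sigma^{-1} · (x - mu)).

Step 1 — centre the observation: (x - mu) = (2, -3).

Step 2 — invert Sigma. det(Sigma) = 12·10 - (3)² = 111.
  Sigma^{-1} = (1/det) · [[d, -b], [-b, a]] = [[0.0901, -0.027],
 [-0.027, 0.1081]].

Step 3 — form the quadratic (x - mu)^T · Sigma^{-1} · (x - mu):
  Sigma^{-1} · (x - mu) = (0.2613, -0.3784).
  (x - mu)^T · [Sigma^{-1} · (x - mu)] = (2)·(0.2613) + (-3)·(-0.3784) = 1.6577.

Step 4 — take square root: d = √(1.6577) ≈ 1.2875.

d(x, mu) = √(1.6577) ≈ 1.2875


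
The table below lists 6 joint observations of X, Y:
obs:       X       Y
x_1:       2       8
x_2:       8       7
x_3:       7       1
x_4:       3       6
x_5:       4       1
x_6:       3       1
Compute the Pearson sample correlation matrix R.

Step 1 — column means:
  mean(X) = (2 + 8 + 7 + 3 + 4 + 3) / 6 = 27/6 = 4.5
  mean(Y) = (8 + 7 + 1 + 6 + 1 + 1) / 6 = 24/6 = 4

Step 2 — sample variances and covariances s[i,j] = (1/(n-1)) · Σ_k (x_{k,i} - mean_i) · (x_{k,j} - mean_j), with n-1 = 5:
  s[X,X] = ((-2.5)·(-2.5) + (3.5)·(3.5) + (2.5)·(2.5) + (-1.5)·(-1.5) + (-0.5)·(-0.5) + (-1.5)·(-1.5)) / 5 = 29.5/5 = 5.9
  s[X,Y] = ((-2.5)·(4) + (3.5)·(3) + (2.5)·(-3) + (-1.5)·(2) + (-0.5)·(-3) + (-1.5)·(-3)) / 5 = -4/5 = -0.8
  s[Y,Y] = ((4)·(4) + (3)·(3) + (-3)·(-3) + (2)·(2) + (-3)·(-3) + (-3)·(-3)) / 5 = 56/5 = 11.2
  Sample standard deviations s_i = √(s[i,i]):
  s(X) = √(5.9) = 2.429
  s(Y) = √(11.2) = 3.3466

Step 3 — r_{ij} = s_{ij} / (s_i · s_j):
  r[X,X] = 1 (diagonal).
  r[X,Y] = -0.8 / (2.429 · 3.3466) = -0.8 / 8.129 = -0.0984
  r[Y,Y] = 1 (diagonal).

R is symmetric with unit diagonal. Assembling:

R = [[1, -0.0984],
 [-0.0984, 1]]


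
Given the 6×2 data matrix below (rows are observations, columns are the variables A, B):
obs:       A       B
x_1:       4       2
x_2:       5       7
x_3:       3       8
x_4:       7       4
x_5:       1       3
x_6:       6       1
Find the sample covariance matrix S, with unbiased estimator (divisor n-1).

Step 1 — column means:
  mean(A) = (4 + 5 + 3 + 7 + 1 + 6) / 6 = 26/6 = 4.3333
  mean(B) = (2 + 7 + 8 + 4 + 3 + 1) / 6 = 25/6 = 4.1667

Step 2 — sample covariance S[i,j] = (1/(n-1)) · Σ_k (x_{k,i} - mean_i) · (x_{k,j} - mean_j), with n-1 = 5.
  S[A,A] = ((-0.3333)·(-0.3333) + (0.6667)·(0.6667) + (-1.3333)·(-1.3333) + (2.6667)·(2.6667) + (-3.3333)·(-3.3333) + (1.6667)·(1.6667)) / 5 = 23.3333/5 = 4.6667
  S[A,B] = ((-0.3333)·(-2.1667) + (0.6667)·(2.8333) + (-1.3333)·(3.8333) + (2.6667)·(-0.1667) + (-3.3333)·(-1.1667) + (1.6667)·(-3.1667)) / 5 = -4.3333/5 = -0.8667
  S[B,B] = ((-2.1667)·(-2.1667) + (2.8333)·(2.8333) + (3.8333)·(3.8333) + (-0.1667)·(-0.1667) + (-1.1667)·(-1.1667) + (-3.1667)·(-3.1667)) / 5 = 38.8333/5 = 7.7667

S is symmetric (S[j,i] = S[i,j]). Assembling:

S = [[4.6667, -0.8667],
 [-0.8667, 7.7667]]


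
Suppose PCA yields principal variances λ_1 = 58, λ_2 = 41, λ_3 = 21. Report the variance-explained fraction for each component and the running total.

Step 1 — total variance = trace(Sigma) = Σ λ_i = 58 + 41 + 21 = 120.

Step 2 — fraction explained by component i = λ_i / Σ λ:
  PC1: 58/120 = 0.4833
  PC2: 41/120 = 0.3417
  PC3: 21/120 = 0.175

Step 3 — cumulative fraction after k components = (λ_1 + ... + λ_k) / Σ λ:
  k = 1: 58/120 = 0.4833
  k = 2: (58 + 41)/120 = 99/120 = 0.825
  k = 3: (58 + 41 + 21)/120 = 120/120 = 1

Summary (fraction, with percent):

explained: PC1 0.4833 (48.33%), PC2 0.3417 (34.17%), PC3 0.175 (17.5%);  cumulative: 0.4833, 0.825, 1


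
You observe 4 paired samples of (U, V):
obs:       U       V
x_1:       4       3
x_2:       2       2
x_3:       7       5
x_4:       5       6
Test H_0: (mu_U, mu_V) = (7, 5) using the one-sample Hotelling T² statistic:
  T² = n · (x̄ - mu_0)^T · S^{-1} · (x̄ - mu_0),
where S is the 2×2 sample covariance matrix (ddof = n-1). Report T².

Step 1 — sample mean vector:
  mean(U) = (4 + 2 + 7 + 5) / 4 = 18/4 = 4.5
  mean(V) = (3 + 2 + 5 + 6) / 4 = 16/4 = 4
  x̄ = (4.5, 4),  deviation x̄ - mu_0 = (4.5, 4) - (7, 5) = (-2.5, -1).

Step 2 — sample covariance matrix, S[i,j] = (1/(n-1)) · Σ_k (x_{k,i} - mean_i) · (x_{k,j} - mean_j), divisor n-1 = 3:
  S[U,U] = ((-0.5)·(-0.5) + (-2.5)·(-2.5) + (2.5)·(2.5) + (0.5)·(0.5)) / 3 = 13/3 = 4.3333
  S[U,V] = ((-0.5)·(-1) + (-2.5)·(-2) + (2.5)·(1) + (0.5)·(2)) / 3 = 9/3 = 3
  S[V,V] = ((-1)·(-1) + (-2)·(-2) + (1)·(1) + (2)·(2)) / 3 = 10/3 = 3.3333
  S = [[4.3333, 3],
 [3, 3.3333]].

Step 3 — invert S. det(S) = 4.3333·3.3333 - (3)² = 5.4444.
  S^{-1} = (1/det) · [[d, -b], [-b, a]] = [[0.6122, -0.551],
 [-0.551, 0.7959]].

Step 4 — quadratic form (x̄ - mu_0)^T · S^{-1} · (x̄ - mu_0):
  S^{-1} · (x̄ - mu_0) = (-0.9796, 0.5816),
  (x̄ - mu_0)^T · [...] = (-2.5)·(-0.9796) + (-1)·(0.5816) = 1.8673.

Step 5 — scale by n: T² = 4 · 1.8673 = 7.4694.

T² ≈ 7.4694


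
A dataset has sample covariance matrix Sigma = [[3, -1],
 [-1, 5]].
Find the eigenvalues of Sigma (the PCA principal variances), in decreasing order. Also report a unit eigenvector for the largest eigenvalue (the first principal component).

Step 1 — characteristic polynomial of 2×2 Sigma:
  det(Sigma - λI) = λ² - trace · λ + det = 0.
  trace = 3 + 5 = 8, det = 3·5 - (-1)² = 14.
Step 2 — discriminant:
  Δ = trace² - 4·det = 64 - 56 = 8.
Step 3 — eigenvalues:
  λ = (trace ± √Δ)/2 = (8 ± 2.8284)/2,
  λ_1 = 5.4142,  λ_2 = 2.5858.

Step 4 — unit eigenvector for λ_1: solve (Sigma - λ_1 I)v = 0. First row:
  (3 - 5.4142)·v_x + (-1)·v_y = 0, i.e. (-2.4142)·v_x + (-1)·v_y = 0,
  so v ∝ (b, λ_1 - a) = (-1, 2.4142); multiply by -1 so the first entry is positive: u = (1, -2.4142).
  ||u|| = √((1)² + (-2.4142)²) = √(6.8284) ≈ 2.6131,
  v_1 = u/||u|| ≈ (0.3827, -0.9239) (||v_1|| = 1).

λ_1 = 5.4142,  λ_2 = 2.5858;  v_1 ≈ (0.3827, -0.9239)


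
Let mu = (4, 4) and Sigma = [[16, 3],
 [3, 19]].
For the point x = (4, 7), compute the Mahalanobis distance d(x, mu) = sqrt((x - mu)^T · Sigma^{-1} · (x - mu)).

Step 1 — centre the observation: (x - mu) = (0, 3).

Step 2 — invert Sigma. det(Sigma) = 16·19 - (3)² = 295.
  Sigma^{-1} = (1/det) · [[d, -b], [-b, a]] = [[0.0644, -0.0102],
 [-0.0102, 0.0542]].

Step 3 — form the quadratic (x - mu)^T · Sigma^{-1} · (x - mu):
  Sigma^{-1} · (x - mu) = (-0.0305, 0.1627).
  (x - mu)^T · [Sigma^{-1} · (x - mu)] = (0)·(-0.0305) + (3)·(0.1627) = 0.4881.

Step 4 — take square root: d = √(0.4881) ≈ 0.6987.

d(x, mu) = √(0.4881) ≈ 0.6987


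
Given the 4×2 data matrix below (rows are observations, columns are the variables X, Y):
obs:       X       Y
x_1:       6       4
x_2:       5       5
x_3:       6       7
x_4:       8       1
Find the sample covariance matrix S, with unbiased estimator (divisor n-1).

Step 1 — column means:
  mean(X) = (6 + 5 + 6 + 8) / 4 = 25/4 = 6.25
  mean(Y) = (4 + 5 + 7 + 1) / 4 = 17/4 = 4.25

Step 2 — sample covariance S[i,j] = (1/(n-1)) · Σ_k (x_{k,i} - mean_i) · (x_{k,j} - mean_j), with n-1 = 3.
  S[X,X] = ((-0.25)·(-0.25) + (-1.25)·(-1.25) + (-0.25)·(-0.25) + (1.75)·(1.75)) / 3 = 4.75/3 = 1.5833
  S[X,Y] = ((-0.25)·(-0.25) + (-1.25)·(0.75) + (-0.25)·(2.75) + (1.75)·(-3.25)) / 3 = -7.25/3 = -2.4167
  S[Y,Y] = ((-0.25)·(-0.25) + (0.75)·(0.75) + (2.75)·(2.75) + (-3.25)·(-3.25)) / 3 = 18.75/3 = 6.25

S is symmetric (S[j,i] = S[i,j]). Assembling:

S = [[1.5833, -2.4167],
 [-2.4167, 6.25]]


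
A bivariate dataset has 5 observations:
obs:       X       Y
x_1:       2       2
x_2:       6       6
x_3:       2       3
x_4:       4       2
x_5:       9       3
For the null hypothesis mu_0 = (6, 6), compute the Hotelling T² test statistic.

Step 1 — sample mean vector:
  mean(X) = (2 + 6 + 2 + 4 + 9) / 5 = 23/5 = 4.6
  mean(Y) = (2 + 6 + 3 + 2 + 3) / 5 = 16/5 = 3.2
  x̄ = (4.6, 3.2),  deviation x̄ - mu_0 = (4.6, 3.2) - (6, 6) = (-1.4, -2.8).

Step 2 — sample covariance matrix, S[i,j] = (1/(n-1)) · Σ_k (x_{k,i} - mean_i) · (x_{k,j} - mean_j), divisor n-1 = 4:
  S[X,X] = ((-2.6)·(-2.6) + (1.4)·(1.4) + (-2.6)·(-2.6) + (-0.6)·(-0.6) + (4.4)·(4.4)) / 4 = 35.2/4 = 8.8
  S[X,Y] = ((-2.6)·(-1.2) + (1.4)·(2.8) + (-2.6)·(-0.2) + (-0.6)·(-1.2) + (4.4)·(-0.2)) / 4 = 7.4/4 = 1.85
  S[Y,Y] = ((-1.2)·(-1.2) + (2.8)·(2.8) + (-0.2)·(-0.2) + (-1.2)·(-1.2) + (-0.2)·(-0.2)) / 4 = 10.8/4 = 2.7
  S = [[8.8, 1.85],
 [1.85, 2.7]].

Step 3 — invert S. det(S) = 8.8·2.7 - (1.85)² = 20.3375.
  S^{-1} = (1/det) · [[d, -b], [-b, a]] = [[0.1328, -0.091],
 [-0.091, 0.4327]].

Step 4 — quadratic form (x̄ - mu_0)^T · S^{-1} · (x̄ - mu_0):
  S^{-1} · (x̄ - mu_0) = (0.0688, -1.0842),
  (x̄ - mu_0)^T · [...] = (-1.4)·(0.0688) + (-2.8)·(-1.0842) = 2.9394.

Step 5 — scale by n: T² = 5 · 2.9394 = 14.697.

T² ≈ 14.697


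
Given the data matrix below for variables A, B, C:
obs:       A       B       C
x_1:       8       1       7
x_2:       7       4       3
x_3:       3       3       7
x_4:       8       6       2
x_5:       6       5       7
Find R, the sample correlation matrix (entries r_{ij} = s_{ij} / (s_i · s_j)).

Step 1 — column means:
  mean(A) = (8 + 7 + 3 + 8 + 6) / 5 = 32/5 = 6.4
  mean(B) = (1 + 4 + 3 + 6 + 5) / 5 = 19/5 = 3.8
  mean(C) = (7 + 3 + 7 + 2 + 7) / 5 = 26/5 = 5.2

Step 2 — sample variances and covariances s[i,j] = (1/(n-1)) · Σ_k (x_{k,i} - mean_i) · (x_{k,j} - mean_j), with n-1 = 4:
  s[A,A] = ((1.6)·(1.6) + (0.6)·(0.6) + (-3.4)·(-3.4) + (1.6)·(1.6) + (-0.4)·(-0.4)) / 4 = 17.2/4 = 4.3
  s[A,B] = ((1.6)·(-2.8) + (0.6)·(0.2) + (-3.4)·(-0.8) + (1.6)·(2.2) + (-0.4)·(1.2)) / 4 = 1.4/4 = 0.35
  s[A,C] = ((1.6)·(1.8) + (0.6)·(-2.2) + (-3.4)·(1.8) + (1.6)·(-3.2) + (-0.4)·(1.8)) / 4 = -10.4/4 = -2.6
  s[B,B] = ((-2.8)·(-2.8) + (0.2)·(0.2) + (-0.8)·(-0.8) + (2.2)·(2.2) + (1.2)·(1.2)) / 4 = 14.8/4 = 3.7
  s[B,C] = ((-2.8)·(1.8) + (0.2)·(-2.2) + (-0.8)·(1.8) + (2.2)·(-3.2) + (1.2)·(1.8)) / 4 = -11.8/4 = -2.95
  s[C,C] = ((1.8)·(1.8) + (-2.2)·(-2.2) + (1.8)·(1.8) + (-3.2)·(-3.2) + (1.8)·(1.8)) / 4 = 24.8/4 = 6.2
  Sample standard deviations s_i = √(s[i,i]):
  s(A) = √(4.3) = 2.0736
  s(B) = √(3.7) = 1.9235
  s(C) = √(6.2) = 2.49

Step 3 — r_{ij} = s_{ij} / (s_i · s_j):
  r[A,A] = 1 (diagonal).
  r[A,B] = 0.35 / (2.0736 · 1.9235) = 0.35 / 3.9887 = 0.0877
  r[A,C] = -2.6 / (2.0736 · 2.49) = -2.6 / 5.1633 = -0.5036
  r[B,B] = 1 (diagonal).
  r[B,C] = -2.95 / (1.9235 · 2.49) = -2.95 / 4.7896 = -0.6159
  r[C,C] = 1 (diagonal).

R is symmetric with unit diagonal. Assembling:

R = [[1, 0.0877, -0.5036],
 [0.0877, 1, -0.6159],
 [-0.5036, -0.6159, 1]]


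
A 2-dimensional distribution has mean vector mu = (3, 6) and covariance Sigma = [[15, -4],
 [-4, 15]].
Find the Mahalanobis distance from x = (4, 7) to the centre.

Step 1 — centre the observation: (x - mu) = (1, 1).

Step 2 — invert Sigma. det(Sigma) = 15·15 - (-4)² = 209.
  Sigma^{-1} = (1/det) · [[d, -b], [-b, a]] = [[0.0718, 0.0191],
 [0.0191, 0.0718]].

Step 3 — form the quadratic (x - mu)^T · Sigma^{-1} · (x - mu):
  Sigma^{-1} · (x - mu) = (0.0909, 0.0909).
  (x - mu)^T · [Sigma^{-1} · (x - mu)] = (1)·(0.0909) + (1)·(0.0909) = 0.1818.

Step 4 — take square root: d = √(0.1818) ≈ 0.4264.

d(x, mu) = √(0.1818) ≈ 0.4264


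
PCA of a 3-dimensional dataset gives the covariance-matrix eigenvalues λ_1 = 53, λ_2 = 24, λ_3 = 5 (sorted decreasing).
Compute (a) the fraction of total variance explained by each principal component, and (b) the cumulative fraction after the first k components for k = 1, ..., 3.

Step 1 — total variance = trace(Sigma) = Σ λ_i = 53 + 24 + 5 = 82.

Step 2 — fraction explained by component i = λ_i / Σ λ:
  PC1: 53/82 = 0.6463
  PC2: 24/82 = 0.2927
  PC3: 5/82 = 0.061

Step 3 — cumulative fraction after k components = (λ_1 + ... + λ_k) / Σ λ:
  k = 1: 53/82 = 0.6463
  k = 2: (53 + 24)/82 = 77/82 = 0.939
  k = 3: (53 + 24 + 5)/82 = 82/82 = 1

Summary (fraction, with percent):

explained: PC1 0.6463 (64.63%), PC2 0.2927 (29.27%), PC3 0.061 (6.1%);  cumulative: 0.6463, 0.939, 1


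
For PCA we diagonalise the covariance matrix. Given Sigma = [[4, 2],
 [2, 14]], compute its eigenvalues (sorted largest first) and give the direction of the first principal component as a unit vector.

Step 1 — characteristic polynomial of 2×2 Sigma:
  det(Sigma - λI) = λ² - trace · λ + det = 0.
  trace = 4 + 14 = 18, det = 4·14 - (2)² = 52.
Step 2 — discriminant:
  Δ = trace² - 4·det = 324 - 208 = 116.
Step 3 — eigenvalues:
  λ = (trace ± √Δ)/2 = (18 ± 10.7703)/2,
  λ_1 = 14.3852,  λ_2 = 3.6148.

Step 4 — unit eigenvector for λ_1: solve (Sigma - λ_1 I)v = 0. First row:
  (4 - 14.3852)·v_x + (2)·v_y = 0, i.e. (-10.3852)·v_x + (2)·v_y = 0,
  so v ∝ (b, λ_1 - a) = (2, 10.3852) = u.
  ||u|| = √((2)² + (10.3852)²) = √(111.8516) ≈ 10.576,
  v_1 = u/||u|| ≈ (0.1891, 0.982) (||v_1|| = 1).

λ_1 = 14.3852,  λ_2 = 3.6148;  v_1 ≈ (0.1891, 0.982)


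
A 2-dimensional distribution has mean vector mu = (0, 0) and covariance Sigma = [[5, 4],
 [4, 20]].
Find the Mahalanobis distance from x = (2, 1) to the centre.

Step 1 — centre the observation: (x - mu) = (2, 1).

Step 2 — invert Sigma. det(Sigma) = 5·20 - (4)² = 84.
  Sigma^{-1} = (1/det) · [[d, -b], [-b, a]] = [[0.2381, -0.0476],
 [-0.0476, 0.0595]].

Step 3 — form the quadratic (x - mu)^T · Sigma^{-1} · (x - mu):
  Sigma^{-1} · (x - mu) = (0.4286, -0.0357).
  (x - mu)^T · [Sigma^{-1} · (x - mu)] = (2)·(0.4286) + (1)·(-0.0357) = 0.8214.

Step 4 — take square root: d = √(0.8214) ≈ 0.9063.

d(x, mu) = √(0.8214) ≈ 0.9063


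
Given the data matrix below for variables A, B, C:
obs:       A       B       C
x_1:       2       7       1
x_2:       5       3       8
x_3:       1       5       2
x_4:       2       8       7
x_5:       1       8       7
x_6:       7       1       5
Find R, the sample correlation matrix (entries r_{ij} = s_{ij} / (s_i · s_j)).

Step 1 — column means:
  mean(A) = (2 + 5 + 1 + 2 + 1 + 7) / 6 = 18/6 = 3
  mean(B) = (7 + 3 + 5 + 8 + 8 + 1) / 6 = 32/6 = 5.3333
  mean(C) = (1 + 8 + 2 + 7 + 7 + 5) / 6 = 30/6 = 5

Step 2 — sample variances and covariances s[i,j] = (1/(n-1)) · Σ_k (x_{k,i} - mean_i) · (x_{k,j} - mean_j), with n-1 = 5:
  s[A,A] = ((-1)·(-1) + (2)·(2) + (-2)·(-2) + (-1)·(-1) + (-2)·(-2) + (4)·(4)) / 5 = 30/5 = 6
  s[A,B] = ((-1)·(1.6667) + (2)·(-2.3333) + (-2)·(-0.3333) + (-1)·(2.6667) + (-2)·(2.6667) + (4)·(-4.3333)) / 5 = -31/5 = -6.2
  s[A,C] = ((-1)·(-4) + (2)·(3) + (-2)·(-3) + (-1)·(2) + (-2)·(2) + (4)·(0)) / 5 = 10/5 = 2
  s[B,B] = ((1.6667)·(1.6667) + (-2.3333)·(-2.3333) + (-0.3333)·(-0.3333) + (2.6667)·(2.6667) + (2.6667)·(2.6667) + (-4.3333)·(-4.3333)) / 5 = 41.3333/5 = 8.2667
  s[B,C] = ((1.6667)·(-4) + (-2.3333)·(3) + (-0.3333)·(-3) + (2.6667)·(2) + (2.6667)·(2) + (-4.3333)·(0)) / 5 = -2/5 = -0.4
  s[C,C] = ((-4)·(-4) + (3)·(3) + (-3)·(-3) + (2)·(2) + (2)·(2) + (0)·(0)) / 5 = 42/5 = 8.4
  Sample standard deviations s_i = √(s[i,i]):
  s(A) = √(6) = 2.4495
  s(B) = √(8.2667) = 2.8752
  s(C) = √(8.4) = 2.8983

Step 3 — r_{ij} = s_{ij} / (s_i · s_j):
  r[A,A] = 1 (diagonal).
  r[A,B] = -6.2 / (2.4495 · 2.8752) = -6.2 / 7.0427 = -0.8803
  r[A,C] = 2 / (2.4495 · 2.8983) = 2 / 7.0993 = 0.2817
  r[B,B] = 1 (diagonal).
  r[B,C] = -0.4 / (2.8752 · 2.8983) = -0.4 / 8.3331 = -0.048
  r[C,C] = 1 (diagonal).

R is symmetric with unit diagonal. Assembling:

R = [[1, -0.8803, 0.2817],
 [-0.8803, 1, -0.048],
 [0.2817, -0.048, 1]]


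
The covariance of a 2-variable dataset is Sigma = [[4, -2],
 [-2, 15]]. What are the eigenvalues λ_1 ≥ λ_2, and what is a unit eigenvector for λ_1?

Step 1 — characteristic polynomial of 2×2 Sigma:
  det(Sigma - λI) = λ² - trace · λ + det = 0.
  trace = 4 + 15 = 19, det = 4·15 - (-2)² = 56.
Step 2 — discriminant:
  Δ = trace² - 4·det = 361 - 224 = 137.
Step 3 — eigenvalues:
  λ = (trace ± √Δ)/2 = (19 ± 11.7047)/2,
  λ_1 = 15.3523,  λ_2 = 3.6477.

Step 4 — unit eigenvector for λ_1: solve (Sigma - λ_1 I)v = 0. First row:
  (4 - 15.3523)·v_x + (-2)·v_y = 0, i.e. (-11.3523)·v_x + (-2)·v_y = 0,
  so v ∝ (b, λ_1 - a) = (-2, 11.3523); multiply by -1 so the first entry is positive: u = (2, -11.3523).
  ||u|| = √((2)² + (-11.3523)²) = √(132.8758) ≈ 11.5272,
  v_1 = u/||u|| ≈ (0.1735, -0.9848) (||v_1|| = 1).

λ_1 = 15.3523,  λ_2 = 3.6477;  v_1 ≈ (0.1735, -0.9848)


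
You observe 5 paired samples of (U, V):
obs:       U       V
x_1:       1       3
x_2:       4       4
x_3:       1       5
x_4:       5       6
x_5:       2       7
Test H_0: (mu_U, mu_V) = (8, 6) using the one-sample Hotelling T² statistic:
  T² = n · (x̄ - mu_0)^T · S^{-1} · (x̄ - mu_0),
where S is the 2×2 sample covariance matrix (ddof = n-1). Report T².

Step 1 — sample mean vector:
  mean(U) = (1 + 4 + 1 + 5 + 2) / 5 = 13/5 = 2.6
  mean(V) = (3 + 4 + 5 + 6 + 7) / 5 = 25/5 = 5
  x̄ = (2.6, 5),  deviation x̄ - mu_0 = (2.6, 5) - (8, 6) = (-5.4, -1).

Step 2 — sample covariance matrix, S[i,j] = (1/(n-1)) · Σ_k (x_{k,i} - mean_i) · (x_{k,j} - mean_j), divisor n-1 = 4:
  S[U,U] = ((-1.6)·(-1.6) + (1.4)·(1.4) + (-1.6)·(-1.6) + (2.4)·(2.4) + (-0.6)·(-0.6)) / 4 = 13.2/4 = 3.3
  S[U,V] = ((-1.6)·(-2) + (1.4)·(-1) + (-1.6)·(0) + (2.4)·(1) + (-0.6)·(2)) / 4 = 3/4 = 0.75
  S[V,V] = ((-2)·(-2) + (-1)·(-1) + (0)·(0) + (1)·(1) + (2)·(2)) / 4 = 10/4 = 2.5
  S = [[3.3, 0.75],
 [0.75, 2.5]].

Step 3 — invert S. det(S) = 3.3·2.5 - (0.75)² = 7.6875.
  S^{-1} = (1/det) · [[d, -b], [-b, a]] = [[0.3252, -0.0976],
 [-0.0976, 0.4293]].

Step 4 — quadratic form (x̄ - mu_0)^T · S^{-1} · (x̄ - mu_0):
  S^{-1} · (x̄ - mu_0) = (-1.6585, 0.0976),
  (x̄ - mu_0)^T · [...] = (-5.4)·(-1.6585) + (-1)·(0.0976) = 8.8585.

Step 5 — scale by n: T² = 5 · 8.8585 = 44.2927.

T² ≈ 44.2927
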